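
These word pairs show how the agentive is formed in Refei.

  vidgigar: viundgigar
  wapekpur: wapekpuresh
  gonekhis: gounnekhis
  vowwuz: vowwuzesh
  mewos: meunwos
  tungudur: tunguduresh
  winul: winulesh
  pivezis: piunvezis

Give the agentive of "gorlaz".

gounrlaz

wapekpur and vidgigar both end in -r yet inflect differently (wapekpuresh, viundgigar), so the final letter is not what conditions the rule; the last vowel is.
"gorlaz" has last vowel 'a'. The one such stem in the data (vidgigar → viundgigar) inserts -un- after the first vowel (as do gonekhis, mewos), so the same rule applies.
So gorlaz → gounrlaz.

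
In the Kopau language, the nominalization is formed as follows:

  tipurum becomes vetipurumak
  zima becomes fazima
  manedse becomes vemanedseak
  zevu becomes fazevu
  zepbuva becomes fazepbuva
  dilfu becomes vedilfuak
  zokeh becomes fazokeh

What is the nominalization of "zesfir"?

fazesfir

zevu and dilfu both end in -u yet inflect differently (fazevu, vedilfuak), so the final letter is not what conditions the rule; the first letter is.
"zesfir" begins with z-. The stems beginning with z- (zepbuva → fazepbuva, zima → fazima, zevu → fazevu) add the prefix fa-.
So zesfir → fazesfir.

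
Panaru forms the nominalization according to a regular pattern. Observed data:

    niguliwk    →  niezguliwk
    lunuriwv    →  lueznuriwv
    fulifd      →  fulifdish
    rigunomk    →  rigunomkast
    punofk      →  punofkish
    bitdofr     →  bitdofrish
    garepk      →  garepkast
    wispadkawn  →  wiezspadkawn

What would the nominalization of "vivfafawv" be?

"vivfafawv" has second-to-last letter 'w'. The stems whose second-to-last letter is 'w' (wispadkawn → wiezspadkawn, niguliwk → niezguliwk, lunuriwv → lueznuriwv) insert -ez- after the first vowel.
The other patterns: stems whose second-to-last letter is 'f' add -ish; stems whose second-to-last letter is 'm' or 'p' add -ast.
So vivfafawv → viezvfafawv.

viezvfafawv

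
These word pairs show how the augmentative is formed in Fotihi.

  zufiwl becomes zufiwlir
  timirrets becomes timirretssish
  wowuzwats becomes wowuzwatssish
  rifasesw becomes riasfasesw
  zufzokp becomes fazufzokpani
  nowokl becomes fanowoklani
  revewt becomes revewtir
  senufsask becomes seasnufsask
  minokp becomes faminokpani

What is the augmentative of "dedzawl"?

dedzawlir

zufiwl and nowokl both end in -l yet inflect differently (zufiwlir, fanowoklani), so the final letter is not what conditions the rule; the second-to-last letter is.
"dedzawl" has second-to-last letter 'w'. The stems whose second-to-last letter is 'w' (revewt → revewtir, zufiwl → zufiwlir) add -ir.
So dedzawl → dedzawlir.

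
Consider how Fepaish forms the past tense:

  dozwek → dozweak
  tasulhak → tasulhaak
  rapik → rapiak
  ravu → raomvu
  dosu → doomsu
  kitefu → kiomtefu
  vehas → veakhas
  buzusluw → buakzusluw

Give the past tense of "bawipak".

bawipaak

tasulhak and vehas both have last vowel 'a' yet inflect differently (tasulhaak, veakhas), so the last vowel is not what conditions the rule; the final letter is.
"bawipak" ends in -k. The stems ending in -k (dozwek → dozweak, tasulhak → tasulhaak, rapik → rapiak) drop the final letter and add -ak.
So bawipak → bawipaak.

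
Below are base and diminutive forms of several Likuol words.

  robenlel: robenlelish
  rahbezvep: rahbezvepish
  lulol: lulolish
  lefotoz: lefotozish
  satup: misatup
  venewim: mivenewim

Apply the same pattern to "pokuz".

rahbezvep and satup both end in -p yet inflect differently (rahbezvepish, misatup), so the final letter is not what conditions the rule; the last vowel is.
"pokuz" has last vowel 'u'. The one such stem in the data (satup → misatup) adds the prefix mi-, so the same rule applies.
So pokuz → mipokuz.

mipokuz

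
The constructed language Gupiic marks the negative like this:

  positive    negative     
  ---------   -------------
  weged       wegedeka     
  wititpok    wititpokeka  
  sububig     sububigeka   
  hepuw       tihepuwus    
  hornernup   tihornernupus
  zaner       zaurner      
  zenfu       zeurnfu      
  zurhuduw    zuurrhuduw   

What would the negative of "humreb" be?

tihumrebus

hepuw and zurhuduw both end in -w yet inflect differently (tihepuwus, zuurrhuduw), so the final letter is not what conditions the rule; the first letter is.
"humreb" begins with h-. The stems beginning with h- (hepuw → tihepuwus, hornernup → tihornernupus) add ti- … -us around the stem.
So humreb → tihumrebus.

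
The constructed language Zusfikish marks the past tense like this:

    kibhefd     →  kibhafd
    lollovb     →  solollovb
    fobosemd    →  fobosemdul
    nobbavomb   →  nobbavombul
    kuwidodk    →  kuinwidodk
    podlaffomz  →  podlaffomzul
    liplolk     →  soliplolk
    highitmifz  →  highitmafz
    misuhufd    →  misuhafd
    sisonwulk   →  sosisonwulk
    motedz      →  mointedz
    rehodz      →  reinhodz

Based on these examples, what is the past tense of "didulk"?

sodidulk

"didulk" has second-to-last letter 'l'. The stems whose second-to-last letter is 'l' (liplolk → soliplolk, sisonwulk → sosisonwulk) add the prefix so-.
So didulk → sodidulk.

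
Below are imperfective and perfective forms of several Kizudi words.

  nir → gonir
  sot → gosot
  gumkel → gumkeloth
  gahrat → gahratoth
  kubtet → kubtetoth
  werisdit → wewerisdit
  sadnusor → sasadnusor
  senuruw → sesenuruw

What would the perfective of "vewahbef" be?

vevewahbef

sot and gahrat both end in -t yet inflect differently (gosot, gahratoth), so the final letter is not what conditions the rule; the number of vowels is.
"vewahbef" has 3 vowels. The stems with 3 vowels (werisdit → wewerisdit, sadnusor → sasadnusor, senuruw → sesenuruw) repeat the first consonant+vowel as a prefix.
So vewahbef → vevewahbef.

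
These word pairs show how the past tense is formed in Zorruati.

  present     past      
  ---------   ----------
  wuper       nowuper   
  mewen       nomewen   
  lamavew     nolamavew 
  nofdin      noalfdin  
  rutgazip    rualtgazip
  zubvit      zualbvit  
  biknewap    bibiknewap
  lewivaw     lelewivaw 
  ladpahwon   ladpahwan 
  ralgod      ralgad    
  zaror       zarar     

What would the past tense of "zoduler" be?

nozoduler

mewen and nofdin both end in -n yet inflect differently (nomewen, noalfdin), so the final letter is not what conditions the rule; the last vowel is.
"zoduler" has last vowel 'e'. The stems whose last vowel is 'e' (wuper → nowuper, mewen → nomewen, lamavew → nolamavew) add the prefix no-.
The other patterns: stems whose last vowel is 'i' insert -al- after the first vowel; stems whose last vowel is 'a' repeat the first consonant+vowel as a prefix; stems whose last vowel is 'o' change the last vowel to 'a'.
So zoduler → nozoduler.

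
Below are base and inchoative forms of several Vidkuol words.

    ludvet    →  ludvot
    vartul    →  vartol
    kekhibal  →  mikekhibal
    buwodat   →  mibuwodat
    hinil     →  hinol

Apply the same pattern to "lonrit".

buwodat and ludvet both end in -t yet inflect differently (mibuwodat, ludvot), so the final letter is not what conditions the rule; the last vowel is.
"lonrit" has last vowel 'i'. The one such stem in the data (hinil → hinol) changes the last vowel to 'o' (as do ludvet, vartul), so the same rule applies.
The other pattern: stems whose last vowel is 'a' add the prefix mi-.
So lonrit → lonrot.

lonrot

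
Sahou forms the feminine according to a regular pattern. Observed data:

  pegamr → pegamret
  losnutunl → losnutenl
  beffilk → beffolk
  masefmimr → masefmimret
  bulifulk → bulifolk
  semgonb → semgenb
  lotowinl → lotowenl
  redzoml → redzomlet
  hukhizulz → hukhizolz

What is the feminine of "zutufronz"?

"zutufronz" has second-to-last letter 'n'. The stems whose second-to-last letter is 'n' (semgonb → semgenb, losnutunl → losnutenl, lotowinl → lotowenl) change the last vowel to 'e'.
The other patterns: stems whose second-to-last letter is 'm' add -et; stems whose second-to-last letter is 'l' change the last vowel to 'o'.
So zutufronz → zutufrenz.

zutufrenz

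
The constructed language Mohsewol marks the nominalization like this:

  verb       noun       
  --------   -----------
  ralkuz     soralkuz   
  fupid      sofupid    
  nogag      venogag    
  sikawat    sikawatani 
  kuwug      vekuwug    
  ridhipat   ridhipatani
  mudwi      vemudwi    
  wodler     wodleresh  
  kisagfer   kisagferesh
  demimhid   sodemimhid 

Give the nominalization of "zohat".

zohatani

fupid and mudwi both have last vowel 'i' yet inflect differently (sofupid, vemudwi), so the last vowel is not what conditions the rule; the final letter is.
"zohat" ends in -t. The stems ending in -t (sikawat → sikawatani, ridhipat → ridhipatani) add -ani.
So zohat → zohatani.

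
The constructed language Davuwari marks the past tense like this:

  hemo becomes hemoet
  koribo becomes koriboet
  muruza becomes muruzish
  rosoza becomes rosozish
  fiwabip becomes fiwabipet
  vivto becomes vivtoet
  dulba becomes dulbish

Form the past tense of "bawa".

"bawa" ends in -a. The stems ending in -a (dulba → dulbish, muruza → muruzish, rosoza → rosozish) drop the final letter and add -ish.
The other pattern: stems ending in -o or -p add -et.
So bawa → bawish.

bawish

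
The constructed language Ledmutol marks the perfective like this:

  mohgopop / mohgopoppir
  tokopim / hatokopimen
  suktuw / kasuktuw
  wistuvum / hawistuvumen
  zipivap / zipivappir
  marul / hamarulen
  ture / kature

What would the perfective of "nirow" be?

wistuvum and suktuw both have last vowel 'u' yet inflect differently (hawistuvumen, kasuktuw), so the last vowel is not what conditions the rule; the final letter is.
"nirow" ends in -w. The one such stem in the data (suktuw → kasuktuw) adds the prefix ka-, so the same rule applies.
The other patterns: stems ending in -p double the final consonant and add -ir; stems ending in -l or -m add ha- … -en around the stem.
So nirow → kanirow.

kanirow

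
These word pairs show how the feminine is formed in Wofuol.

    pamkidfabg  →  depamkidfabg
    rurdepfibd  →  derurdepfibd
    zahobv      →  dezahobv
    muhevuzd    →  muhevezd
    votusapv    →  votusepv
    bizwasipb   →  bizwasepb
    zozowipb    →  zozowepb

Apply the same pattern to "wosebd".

rurdepfibd and muhevuzd both end in -d yet inflect differently (derurdepfibd, muhevezd), so the final letter is not what conditions the rule; the second-to-last letter is.
"wosebd" has second-to-last letter 'b'. The stems whose second-to-last letter is 'b' (pamkidfabg → depamkidfabg, rurdepfibd → derurdepfibd, zahobv → dezahobv) add the prefix de-.
The other pattern: stems whose second-to-last letter is 'p' or 'z' change the last vowel to 'e'.
So wosebd → dewosebd.

dewosebd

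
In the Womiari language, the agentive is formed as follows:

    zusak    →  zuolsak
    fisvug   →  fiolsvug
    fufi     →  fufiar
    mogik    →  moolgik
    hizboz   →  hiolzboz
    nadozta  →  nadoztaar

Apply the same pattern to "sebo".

seboar

"sebo" ends in a vowel. The stems ending in a vowel (nadozta → nadoztaar, fufi → fufiar) add -ar.
So sebo → seboar.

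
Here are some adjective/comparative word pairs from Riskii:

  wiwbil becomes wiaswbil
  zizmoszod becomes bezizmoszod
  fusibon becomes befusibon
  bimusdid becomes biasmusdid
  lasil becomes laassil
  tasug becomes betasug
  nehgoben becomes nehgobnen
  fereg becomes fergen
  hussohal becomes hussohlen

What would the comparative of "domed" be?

"domed" has last vowel 'e'. The stems whose last vowel is 'e' (fereg → fergen, nehgoben → nehgobnen) delete the last vowel and add -en.
So domed → domden.

domden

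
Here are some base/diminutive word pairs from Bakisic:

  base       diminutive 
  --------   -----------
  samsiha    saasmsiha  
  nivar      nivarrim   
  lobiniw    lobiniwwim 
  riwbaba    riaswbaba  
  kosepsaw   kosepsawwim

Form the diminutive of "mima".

miasma

samsiha and nivar both have last vowel 'a' yet inflect differently (saasmsiha, nivarrim), so the last vowel is not what conditions the rule; the final letter is.
"mima" ends in -a. The stems ending in -a (samsiha → saasmsiha, riwbaba → riaswbaba) insert -as- after the first vowel.
So mima → miasma.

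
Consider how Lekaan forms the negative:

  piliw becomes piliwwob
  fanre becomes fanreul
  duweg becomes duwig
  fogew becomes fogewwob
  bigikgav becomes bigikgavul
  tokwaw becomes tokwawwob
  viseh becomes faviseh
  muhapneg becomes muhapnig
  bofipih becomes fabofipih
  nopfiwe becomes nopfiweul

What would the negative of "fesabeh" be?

fogew and duweg both have last vowel 'e' yet inflect differently (fogewwob, duwig), so the last vowel is not what conditions the rule; the final letter is.
"fesabeh" ends in -h. The stems ending in -h (viseh → faviseh, bofipih → fabofipih) add the prefix fa-.
The other patterns: stems ending in -w double the final consonant and add -ob; stems ending in -g change the last vowel to 'i'; stems ending in -e or -v add -ul.
So fesabeh → fafesabeh.

fafesabeh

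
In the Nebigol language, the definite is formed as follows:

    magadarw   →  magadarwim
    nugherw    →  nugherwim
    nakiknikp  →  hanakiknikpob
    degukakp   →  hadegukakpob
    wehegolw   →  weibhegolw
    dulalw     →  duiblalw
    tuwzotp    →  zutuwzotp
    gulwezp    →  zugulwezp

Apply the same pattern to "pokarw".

pokarwim

magadarw and wehegolw both end in -w yet inflect differently (magadarwim, weibhegolw), so the final letter is not what conditions the rule; the second-to-last letter is.
"pokarw" has second-to-last letter 'r'. The stems whose second-to-last letter is 'r' (magadarw → magadarwim, nugherw → nugherwim) add -im.
The other patterns: stems whose second-to-last letter is 'k' add ha- … -ob around the stem; stems whose second-to-last letter is 'l' insert -ib- after the first vowel; stems whose second-to-last letter is 't' or 'z' add the prefix zu-.
So pokarw → pokarwim.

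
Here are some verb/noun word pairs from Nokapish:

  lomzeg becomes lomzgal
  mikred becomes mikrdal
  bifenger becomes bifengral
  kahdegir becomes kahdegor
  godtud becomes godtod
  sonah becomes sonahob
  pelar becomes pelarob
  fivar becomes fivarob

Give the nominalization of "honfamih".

bifenger and kahdegir both end in -r yet inflect differently (bifengral, kahdegor), so the final letter is not what conditions the rule; the last vowel is.
"honfamih" has last vowel 'i'. The one such stem in the data (kahdegir → kahdegor) changes the last vowel to 'o' (as does godtud), so the same rule applies.
The other patterns: stems whose last vowel is 'e' delete the last vowel and add -al; stems whose last vowel is 'a' add -ob.
So honfamih → honfamoh.

honfamoh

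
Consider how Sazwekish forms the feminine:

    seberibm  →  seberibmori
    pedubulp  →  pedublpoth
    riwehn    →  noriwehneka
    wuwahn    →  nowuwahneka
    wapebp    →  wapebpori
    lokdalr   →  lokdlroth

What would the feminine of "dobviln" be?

"dobviln" has second-to-last letter 'l'. The stems whose second-to-last letter is 'l' (pedubulp → pedublpoth, lokdalr → lokdlroth) delete the last vowel and add -oth.
The other patterns: stems whose second-to-last letter is 'h' add no- … -eka around the stem; stems whose second-to-last letter is 'b' add -ori.
So dobviln → dobvlnoth.

dobvlnoth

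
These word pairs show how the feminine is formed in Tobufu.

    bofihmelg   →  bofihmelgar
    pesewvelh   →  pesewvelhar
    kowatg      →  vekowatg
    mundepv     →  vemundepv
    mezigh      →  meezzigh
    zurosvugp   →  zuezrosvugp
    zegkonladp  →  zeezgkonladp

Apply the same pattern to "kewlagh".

keezwlagh

bofihmelg and kowatg both end in -g yet inflect differently (bofihmelgar, vekowatg), so the final letter is not what conditions the rule; the second-to-last letter is.
"kewlagh" has second-to-last letter 'g'. The stems whose second-to-last letter is 'g' (mezigh → meezzigh, zurosvugp → zuezrosvugp) insert -ez- after the first vowel.
So kewlagh → keezwlagh.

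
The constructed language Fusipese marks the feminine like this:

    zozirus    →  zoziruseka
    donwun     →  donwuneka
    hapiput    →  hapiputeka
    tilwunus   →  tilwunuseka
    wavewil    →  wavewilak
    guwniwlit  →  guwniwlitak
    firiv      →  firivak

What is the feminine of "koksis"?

koksisak

hapiput and guwniwlit both end in -t yet inflect differently (hapiputeka, guwniwlitak), so the final letter is not what conditions the rule; the last vowel is.
"koksis" has last vowel 'i'. The stems whose last vowel is 'i' (wavewil → wavewilak, guwniwlit → guwniwlitak, firiv → firivak) add -ak.
The other pattern: stems whose last vowel is 'u' add -eka.
So koksis → koksisak.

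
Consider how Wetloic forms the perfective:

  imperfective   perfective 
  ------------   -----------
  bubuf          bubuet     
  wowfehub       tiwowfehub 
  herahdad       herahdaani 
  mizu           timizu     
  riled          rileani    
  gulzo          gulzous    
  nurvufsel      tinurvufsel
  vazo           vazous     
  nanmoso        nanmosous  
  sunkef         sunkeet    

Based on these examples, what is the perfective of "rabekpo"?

rabekpous

sunkef and riled both have last vowel 'e' yet inflect differently (sunkeet, rileani), so the last vowel is not what conditions the rule; the final letter is.
"rabekpo" ends in -o. The stems ending in -o (gulzo → gulzous, vazo → vazous, nanmoso → nanmosous) add -us.
The other patterns: stems ending in -f drop the final letter and add -et; stems ending in -d drop the final letter and add -ani; stems ending in -b, -l or -u add the prefix ti-.
So rabekpo → rabekpous.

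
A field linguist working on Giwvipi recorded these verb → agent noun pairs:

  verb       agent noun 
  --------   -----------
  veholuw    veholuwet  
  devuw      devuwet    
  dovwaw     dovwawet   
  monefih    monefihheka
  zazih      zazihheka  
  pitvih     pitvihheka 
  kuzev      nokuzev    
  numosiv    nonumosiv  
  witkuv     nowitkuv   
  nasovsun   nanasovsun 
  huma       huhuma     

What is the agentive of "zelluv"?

nozelluv

monefih and numosiv both have last vowel 'i' yet inflect differently (monefihheka, nonumosiv), so the last vowel is not what conditions the rule; the final letter is.
"zelluv" ends in -v. The stems ending in -v (kuzev → nokuzev, numosiv → nonumosiv, witkuv → nowitkuv) add the prefix no-.
So zelluv → nozelluv.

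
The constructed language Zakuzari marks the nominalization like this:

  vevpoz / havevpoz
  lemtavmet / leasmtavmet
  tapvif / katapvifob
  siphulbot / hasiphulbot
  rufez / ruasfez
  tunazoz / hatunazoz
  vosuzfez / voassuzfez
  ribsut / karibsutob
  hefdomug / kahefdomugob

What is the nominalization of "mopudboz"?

hamopudboz

"mopudboz" has last vowel 'o'. The stems whose last vowel is 'o' (siphulbot → hasiphulbot, tunazoz → hatunazoz, vevpoz → havevpoz) add the prefix ha-.
The other patterns: stems whose last vowel is 'e' insert -as- after the first vowel; stems whose last vowel is 'i' or 'u' add ka- … -ob around the stem.
So mopudboz → hamopudboz.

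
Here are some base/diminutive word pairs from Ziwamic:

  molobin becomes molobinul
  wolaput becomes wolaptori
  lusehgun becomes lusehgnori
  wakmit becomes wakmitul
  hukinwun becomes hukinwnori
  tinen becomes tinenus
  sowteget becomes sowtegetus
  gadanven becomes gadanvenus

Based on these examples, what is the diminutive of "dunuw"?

"dunuw" has last vowel 'u'. The stems whose last vowel is 'u' (wolaput → wolaptori, hukinwun → hukinwnori, lusehgun → lusehgnori) delete the last vowel and add -ori.
The other patterns: stems whose last vowel is 'e' add -us; stems whose last vowel is 'i' add -ul.
So dunuw → dunwori.

dunwori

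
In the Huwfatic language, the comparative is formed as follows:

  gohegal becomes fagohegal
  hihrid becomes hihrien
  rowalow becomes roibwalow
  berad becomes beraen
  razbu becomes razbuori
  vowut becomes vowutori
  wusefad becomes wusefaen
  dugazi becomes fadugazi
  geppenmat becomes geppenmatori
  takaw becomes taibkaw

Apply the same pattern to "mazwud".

berad and geppenmat both have last vowel 'a' yet inflect differently (beraen, geppenmatori), so the last vowel is not what conditions the rule; the final letter is.
"mazwud" ends in -d. The stems ending in -d (berad → beraen, wusefad → wusefaen, hihrid → hihrien) drop the final letter and add -en.
The other patterns: stems ending in -t or -u add -ori; stems ending in -w insert -ib- after the first vowel; stems ending in -i or -l add the prefix fa-.
So mazwud → mazwuen.

mazwuen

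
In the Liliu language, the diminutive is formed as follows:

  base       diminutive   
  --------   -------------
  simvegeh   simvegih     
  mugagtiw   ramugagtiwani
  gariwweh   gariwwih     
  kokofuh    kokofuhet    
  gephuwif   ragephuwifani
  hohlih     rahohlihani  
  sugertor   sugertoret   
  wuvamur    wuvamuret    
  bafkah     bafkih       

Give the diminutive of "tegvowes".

tegvowis

kokofuh and hohlih both end in -h yet inflect differently (kokofuhet, rahohlihani), so the final letter is not what conditions the rule; the last vowel is.
"tegvowes" has last vowel 'e'. The stems whose last vowel is 'e' (simvegeh → simvegih, gariwweh → gariwwih) change the last vowel to 'i'.
The other patterns: stems whose last vowel is 'o' or 'u' add -et; stems whose last vowel is 'i' add ra- … -ani around the stem.
So tegvowes → tegvowis.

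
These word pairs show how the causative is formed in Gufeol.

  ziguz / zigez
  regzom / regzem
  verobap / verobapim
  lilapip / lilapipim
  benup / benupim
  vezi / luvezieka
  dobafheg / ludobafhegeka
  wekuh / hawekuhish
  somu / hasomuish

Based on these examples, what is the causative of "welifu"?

hawelifuish

ziguz and benup both have last vowel 'u' yet inflect differently (zigez, benupim), so the last vowel is not what conditions the rule; the final letter is.
"welifu" ends in -u. The one such stem in the data (somu → hasomuish) adds ha- … -ish around the stem, so the same rule applies.
So welifu → hawelifuish.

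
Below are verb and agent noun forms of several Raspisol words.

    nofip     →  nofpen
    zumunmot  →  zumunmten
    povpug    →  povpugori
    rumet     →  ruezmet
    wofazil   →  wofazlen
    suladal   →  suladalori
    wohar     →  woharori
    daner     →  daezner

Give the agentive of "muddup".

suladal and wofazil both end in -l yet inflect differently (suladalori, wofazlen), so the final letter is not what conditions the rule; the last vowel is.
"muddup" has last vowel 'u'. The one such stem in the data (povpug → povpugori) adds -ori, so the same rule applies.
So muddup → muddupori.

muddupori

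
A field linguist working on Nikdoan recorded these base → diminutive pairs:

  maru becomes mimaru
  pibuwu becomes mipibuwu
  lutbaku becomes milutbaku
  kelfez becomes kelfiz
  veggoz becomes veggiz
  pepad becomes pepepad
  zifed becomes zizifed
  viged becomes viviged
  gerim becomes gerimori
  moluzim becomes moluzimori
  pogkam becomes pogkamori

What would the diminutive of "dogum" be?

dogumori

kelfez and zifed both have last vowel 'e' yet inflect differently (kelfiz, zizifed), so the last vowel is not what conditions the rule; the final letter is.
"dogum" ends in -m. The stems ending in -m (gerim → gerimori, moluzim → moluzimori, pogkam → pogkamori) add -ori.
So dogum → dogumori.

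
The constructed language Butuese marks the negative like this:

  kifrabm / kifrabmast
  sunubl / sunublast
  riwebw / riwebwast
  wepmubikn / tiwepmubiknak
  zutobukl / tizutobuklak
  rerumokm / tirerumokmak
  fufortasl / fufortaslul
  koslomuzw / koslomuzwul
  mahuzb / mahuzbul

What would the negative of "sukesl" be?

sunubl and zutobukl both end in -l yet inflect differently (sunublast, tizutobuklak), so the final letter is not what conditions the rule; the second-to-last letter is.
"sukesl" has second-to-last letter 's'. The one such stem in the data (fufortasl → fufortaslul) adds -ul, so the same rule applies.
So sukesl → sukeslul.

sukeslul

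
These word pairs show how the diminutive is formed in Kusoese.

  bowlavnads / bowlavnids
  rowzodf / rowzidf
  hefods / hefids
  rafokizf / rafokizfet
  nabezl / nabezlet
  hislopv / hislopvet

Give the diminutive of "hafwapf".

rowzodf and rafokizf both end in -f yet inflect differently (rowzidf, rafokizfet), so the final letter is not what conditions the rule; the second-to-last letter is.
"hafwapf" has second-to-last letter 'p'. The one such stem in the data (hislopv → hislopvet) adds -et, so the same rule applies.
The other pattern: stems whose second-to-last letter is 'd' change the last vowel to 'i'.
So hafwapf → hafwapfet.

hafwapfet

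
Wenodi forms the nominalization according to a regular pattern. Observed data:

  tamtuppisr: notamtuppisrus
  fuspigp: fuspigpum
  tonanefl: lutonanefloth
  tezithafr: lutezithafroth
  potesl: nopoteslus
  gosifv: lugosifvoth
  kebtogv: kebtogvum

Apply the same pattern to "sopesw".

"sopesw" has second-to-last letter 's'. The stems whose second-to-last letter is 's' (tamtuppisr → notamtuppisrus, potesl → nopoteslus) add no- … -us around the stem.
So sopesw → nosopeswus.

nosopeswus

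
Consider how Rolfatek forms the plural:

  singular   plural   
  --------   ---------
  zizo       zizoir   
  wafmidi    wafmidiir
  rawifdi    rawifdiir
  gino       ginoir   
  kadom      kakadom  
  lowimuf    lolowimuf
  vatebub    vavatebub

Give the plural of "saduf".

"saduf" ends in a consonant. The stems ending in a consonant (kadom → kakadom, lowimuf → lolowimuf, vatebub → vavatebub) repeat the first consonant+vowel as a prefix.
The other pattern: stems ending in a vowel add -ir.
So saduf → sasaduf.

sasaduf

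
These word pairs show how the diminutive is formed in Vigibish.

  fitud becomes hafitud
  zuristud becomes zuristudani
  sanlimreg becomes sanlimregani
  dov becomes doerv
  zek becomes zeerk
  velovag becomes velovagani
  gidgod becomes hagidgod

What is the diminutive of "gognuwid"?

gognuwidani

gidgod and zuristud both end in -d yet inflect differently (hagidgod, zuristudani), so the final letter is not what conditions the rule; the number of vowels is.
"gognuwid" has 3 vowels. The stems with 3 vowels (velovag → velovagani, zuristud → zuristudani, sanlimreg → sanlimregani) add -ani.
So gognuwid → gognuwidani.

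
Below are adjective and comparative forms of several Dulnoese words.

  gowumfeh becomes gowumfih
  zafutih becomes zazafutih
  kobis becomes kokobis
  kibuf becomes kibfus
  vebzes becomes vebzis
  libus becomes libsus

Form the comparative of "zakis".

zazakis

gowumfeh and zafutih both end in -h yet inflect differently (gowumfih, zazafutih), so the final letter is not what conditions the rule; the last vowel is.
"zakis" has last vowel 'i'. The stems whose last vowel is 'i' (zafutih → zazafutih, kobis → kokobis) repeat the first consonant+vowel as a prefix.
So zakis → zazakis.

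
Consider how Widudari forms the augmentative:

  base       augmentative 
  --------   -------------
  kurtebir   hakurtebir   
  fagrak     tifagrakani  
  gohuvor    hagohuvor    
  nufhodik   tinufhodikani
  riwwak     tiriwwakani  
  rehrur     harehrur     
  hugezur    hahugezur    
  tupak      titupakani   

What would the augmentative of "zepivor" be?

"zepivor" ends in -r. The stems ending in -r (kurtebir → hakurtebir, gohuvor → hagohuvor, rehrur → harehrur) add the prefix ha-.
So zepivor → hazepivor.

hazepivor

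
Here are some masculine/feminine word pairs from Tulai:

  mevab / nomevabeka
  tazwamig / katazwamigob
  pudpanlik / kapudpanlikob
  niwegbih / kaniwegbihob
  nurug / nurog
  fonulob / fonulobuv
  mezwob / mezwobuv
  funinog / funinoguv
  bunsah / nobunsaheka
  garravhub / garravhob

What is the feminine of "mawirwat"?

nomawirwateka

garravhub and mezwob both end in -b yet inflect differently (garravhob, mezwobuv), so the final letter is not what conditions the rule; the last vowel is.
"mawirwat" has last vowel 'a'. The stems whose last vowel is 'a' (mevab → nomevabeka, bunsah → nobunsaheka) add no- … -eka around the stem.
The other patterns: stems whose last vowel is 'u' change the last vowel to 'o'; stems whose last vowel is 'o' add -uv; stems whose last vowel is 'i' add ka- … -ob around the stem.
So mawirwat → nomawirwateka.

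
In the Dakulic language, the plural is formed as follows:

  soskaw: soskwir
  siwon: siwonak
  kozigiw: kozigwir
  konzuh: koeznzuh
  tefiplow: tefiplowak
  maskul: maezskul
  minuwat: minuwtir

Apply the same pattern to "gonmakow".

tefiplow and soskaw both end in -w yet inflect differently (tefiplowak, soskwir), so the final letter is not what conditions the rule; the last vowel is.
"gonmakow" has last vowel 'o'. The stems whose last vowel is 'o' (tefiplow → tefiplowak, siwon → siwonak) add -ak.
The other patterns: stems whose last vowel is 'u' insert -ez- after the first vowel; stems whose last vowel is 'a' or 'i' delete the last vowel and add -ir.
So gonmakow → gonmakowak.

gonmakowak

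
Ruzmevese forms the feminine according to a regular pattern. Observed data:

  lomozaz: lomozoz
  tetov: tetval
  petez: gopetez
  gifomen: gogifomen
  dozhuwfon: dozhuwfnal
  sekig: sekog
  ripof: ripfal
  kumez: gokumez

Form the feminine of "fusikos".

fusiksal

"fusikos" has last vowel 'o'. The stems whose last vowel is 'o' (ripof → ripfal, dozhuwfon → dozhuwfnal, tetov → tetval) delete the last vowel and add -al.
So fusikos → fusiksal.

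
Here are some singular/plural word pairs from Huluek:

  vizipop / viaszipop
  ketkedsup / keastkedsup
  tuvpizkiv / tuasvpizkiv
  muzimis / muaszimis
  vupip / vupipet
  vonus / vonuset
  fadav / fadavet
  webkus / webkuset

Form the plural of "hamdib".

hamdibet

vizipop and vupip both end in -p yet inflect differently (viaszipop, vupipet), so the final letter is not what conditions the rule; the number of vowels is.
"hamdib" has 2 vowels. The stems with 2 vowels (vupip → vupipet, vonus → vonuset, fadav → fadavet) add -et.
The other pattern: stems with 3 vowels insert -as- after the first vowel.
So hamdib → hamdibet.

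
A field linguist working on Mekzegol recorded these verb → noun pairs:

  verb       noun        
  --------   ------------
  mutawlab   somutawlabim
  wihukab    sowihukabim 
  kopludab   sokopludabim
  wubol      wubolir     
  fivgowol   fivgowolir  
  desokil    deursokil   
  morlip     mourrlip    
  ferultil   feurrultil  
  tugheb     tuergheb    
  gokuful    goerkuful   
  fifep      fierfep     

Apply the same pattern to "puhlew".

wubol and desokil both end in -l yet inflect differently (wubolir, deursokil), so the final letter is not what conditions the rule; the last vowel is.
"puhlew" has last vowel 'e'. The stems whose last vowel is 'e' (tugheb → tuergheb, fifep → fierfep) insert -er- after the first vowel.
So puhlew → puerhlew.

puerhlew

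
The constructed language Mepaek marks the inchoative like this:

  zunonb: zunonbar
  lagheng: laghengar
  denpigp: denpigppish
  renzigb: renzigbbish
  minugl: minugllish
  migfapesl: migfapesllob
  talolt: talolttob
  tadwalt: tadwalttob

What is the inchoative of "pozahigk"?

"pozahigk" has second-to-last letter 'g'. The stems whose second-to-last letter is 'g' (denpigp → denpigppish, renzigb → renzigbbish, minugl → minugllish) double the final consonant and add -ish.
So pozahigk → pozahigkkish.

pozahigkkish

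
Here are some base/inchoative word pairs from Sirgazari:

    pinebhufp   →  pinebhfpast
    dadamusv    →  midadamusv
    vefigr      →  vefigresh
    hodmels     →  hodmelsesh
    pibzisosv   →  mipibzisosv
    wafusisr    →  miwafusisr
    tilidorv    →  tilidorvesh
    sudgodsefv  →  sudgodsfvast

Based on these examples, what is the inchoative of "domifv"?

sudgodsefv and dadamusv both end in -v yet inflect differently (sudgodsfvast, midadamusv), so the final letter is not what conditions the rule; the second-to-last letter is.
"domifv" has second-to-last letter 'f'. The stems whose second-to-last letter is 'f' (sudgodsefv → sudgodsfvast, pinebhufp → pinebhfpast) delete the last vowel and add -ast.
So domifv → domfvast.

domfvast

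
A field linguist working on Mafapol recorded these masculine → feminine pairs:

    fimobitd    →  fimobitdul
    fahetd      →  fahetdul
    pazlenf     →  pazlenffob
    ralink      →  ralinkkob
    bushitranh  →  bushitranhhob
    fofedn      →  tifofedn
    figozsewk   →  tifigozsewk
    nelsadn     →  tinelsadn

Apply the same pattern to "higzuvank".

ralink and figozsewk both end in -k yet inflect differently (ralinkkob, tifigozsewk), so the final letter is not what conditions the rule; the second-to-last letter is.
"higzuvank" has second-to-last letter 'n'. The stems whose second-to-last letter is 'n' (pazlenf → pazlenffob, ralink → ralinkkob, bushitranh → bushitranhhob) double the final consonant and add -ob.
So higzuvank → higzuvankkob.

higzuvankkob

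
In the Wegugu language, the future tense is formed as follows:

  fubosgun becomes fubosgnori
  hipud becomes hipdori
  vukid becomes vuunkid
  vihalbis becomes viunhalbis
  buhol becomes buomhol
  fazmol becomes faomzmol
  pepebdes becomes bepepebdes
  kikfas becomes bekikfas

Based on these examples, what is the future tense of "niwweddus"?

niwweddsori

hipud and vukid both end in -d yet inflect differently (hipdori, vuunkid), so the final letter is not what conditions the rule; the last vowel is.
"niwweddus" has last vowel 'u'. The stems whose last vowel is 'u' (fubosgun → fubosgnori, hipud → hipdori) delete the last vowel and add -ori.
So niwweddus → niwweddsori.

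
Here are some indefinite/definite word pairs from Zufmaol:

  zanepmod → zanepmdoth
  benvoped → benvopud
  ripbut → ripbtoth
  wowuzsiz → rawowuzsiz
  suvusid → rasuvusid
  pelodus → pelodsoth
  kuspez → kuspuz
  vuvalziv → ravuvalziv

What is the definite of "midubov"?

"midubov" has last vowel 'o'. The one such stem in the data (zanepmod → zanepmdoth) deletes the last vowel and adds -oth (as do ripbut, pelodus), so the same rule applies.
The other patterns: stems whose last vowel is 'e' change the last vowel to 'u'; stems whose last vowel is 'i' add the prefix ra-.
So midubov → midubvoth.

midubvoth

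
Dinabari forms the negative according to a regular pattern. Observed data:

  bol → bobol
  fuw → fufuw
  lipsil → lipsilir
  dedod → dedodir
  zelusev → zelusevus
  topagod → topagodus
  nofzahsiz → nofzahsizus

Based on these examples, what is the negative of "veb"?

bol and lipsil both end in -l yet inflect differently (bobol, lipsilir), so the final letter is not what conditions the rule; the number of vowels is.
"veb" has 1 vowel. The stems with 1 vowel (bol → bobol, fuw → fufuw) repeat the first consonant+vowel as a prefix.
So veb → veveb.

veveb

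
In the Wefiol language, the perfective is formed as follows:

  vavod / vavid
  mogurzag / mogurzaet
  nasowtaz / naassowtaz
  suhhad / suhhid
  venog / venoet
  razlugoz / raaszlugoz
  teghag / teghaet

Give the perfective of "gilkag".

gilkaet

venog and vavod both have last vowel 'o' yet inflect differently (venoet, vavid), so the last vowel is not what conditions the rule; the final letter is.
"gilkag" ends in -g. The stems ending in -g (teghag → teghaet, mogurzag → mogurzaet, venog → venoet) drop the final letter and add -et.
So gilkag → gilkaet.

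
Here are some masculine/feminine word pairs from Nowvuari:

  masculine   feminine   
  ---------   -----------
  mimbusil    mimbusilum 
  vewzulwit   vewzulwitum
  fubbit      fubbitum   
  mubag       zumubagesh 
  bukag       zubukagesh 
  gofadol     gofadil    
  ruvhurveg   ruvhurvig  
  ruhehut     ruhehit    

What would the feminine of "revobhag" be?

"revobhag" has last vowel 'a'. The stems whose last vowel is 'a' (mubag → zumubagesh, bukag → zubukagesh) add zu- … -esh around the stem.
The other patterns: stems whose last vowel is 'i' add -um; stems whose last vowel is 'e', 'o' or 'u' change the last vowel to 'i'.
So revobhag → zurevobhagesh.

zurevobhagesh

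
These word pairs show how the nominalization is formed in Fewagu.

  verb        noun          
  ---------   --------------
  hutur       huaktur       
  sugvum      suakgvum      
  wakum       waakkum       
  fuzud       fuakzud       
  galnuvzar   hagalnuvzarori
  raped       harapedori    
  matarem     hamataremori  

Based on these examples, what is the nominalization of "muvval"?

hamuvvalori

hutur and galnuvzar both end in -r yet inflect differently (huaktur, hagalnuvzarori), so the final letter is not what conditions the rule; the last vowel is.
"muvval" has last vowel 'a'. The one such stem in the data (galnuvzar → hagalnuvzarori) adds ha- … -ori around the stem, so the same rule applies.
So muvval → hamuvvalori.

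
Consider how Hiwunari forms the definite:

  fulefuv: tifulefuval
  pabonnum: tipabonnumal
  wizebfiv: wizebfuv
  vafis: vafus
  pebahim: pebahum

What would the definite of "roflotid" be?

roflotud

fulefuv and wizebfiv both end in -v yet inflect differently (tifulefuval, wizebfuv), so the final letter is not what conditions the rule; the last vowel is.
"roflotid" has last vowel 'i'. The stems whose last vowel is 'i' (wizebfiv → wizebfuv, vafis → vafus, pebahim → pebahum) change the last vowel to 'u'.
The other pattern: stems whose last vowel is 'u' add ti- … -al around the stem.
So roflotid → roflotud.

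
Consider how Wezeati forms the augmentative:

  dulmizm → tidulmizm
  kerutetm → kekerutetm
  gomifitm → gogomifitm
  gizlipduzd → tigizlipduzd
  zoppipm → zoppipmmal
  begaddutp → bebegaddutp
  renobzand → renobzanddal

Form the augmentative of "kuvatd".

gomifitm and dulmizm both end in -m yet inflect differently (gogomifitm, tidulmizm), so the final letter is not what conditions the rule; the second-to-last letter is.
"kuvatd" has second-to-last letter 't'. The stems whose second-to-last letter is 't' (gomifitm → gogomifitm, begaddutp → bebegaddutp, kerutetm → kekerutetm) repeat the first consonant+vowel as a prefix.
So kuvatd → kukuvatd.

kukuvatd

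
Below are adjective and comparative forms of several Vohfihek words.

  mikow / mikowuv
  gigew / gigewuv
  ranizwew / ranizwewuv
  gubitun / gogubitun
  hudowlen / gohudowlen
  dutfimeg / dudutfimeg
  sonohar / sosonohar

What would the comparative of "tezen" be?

"tezen" ends in -n. The stems ending in -n (gubitun → gogubitun, hudowlen → gohudowlen) add the prefix go-.
The other patterns: stems ending in -w add -uv; stems ending in -g or -r repeat the first consonant+vowel as a prefix.
So tezen → gotezen.

gotezen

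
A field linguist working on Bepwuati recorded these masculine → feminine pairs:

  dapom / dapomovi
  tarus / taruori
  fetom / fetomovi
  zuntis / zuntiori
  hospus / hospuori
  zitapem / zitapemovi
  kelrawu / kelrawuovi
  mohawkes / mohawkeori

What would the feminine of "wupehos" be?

wupehoori

hospus and kelrawu both have last vowel 'u' yet inflect differently (hospuori, kelrawuovi), so the last vowel is not what conditions the rule; the final letter is.
"wupehos" ends in -s. The stems ending in -s (hospus → hospuori, zuntis → zuntiori, tarus → taruori) drop the final letter and add -ori.
So wupehos → wupehoori.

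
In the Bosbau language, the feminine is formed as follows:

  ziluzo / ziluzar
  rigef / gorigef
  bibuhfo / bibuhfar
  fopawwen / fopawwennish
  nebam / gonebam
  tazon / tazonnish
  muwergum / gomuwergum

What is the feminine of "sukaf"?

gosukaf

tazon and bibuhfo both have last vowel 'o' yet inflect differently (tazonnish, bibuhfar), so the last vowel is not what conditions the rule; the final letter is.
"sukaf" ends in -f. The one such stem in the data (rigef → gorigef) adds the prefix go-, so the same rule applies.
The other patterns: stems ending in -n double the final consonant and add -ish; stems ending in -o drop the final letter and add -ar.
So sukaf → gosukaf.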